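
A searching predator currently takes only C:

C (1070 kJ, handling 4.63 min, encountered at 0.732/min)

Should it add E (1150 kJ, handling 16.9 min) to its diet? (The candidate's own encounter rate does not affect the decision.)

On C alone, R = ΣλE/(1+Σλh) = 783.2/4.389 = 178.4 kJ/min.
E: E/h = 1150/16.9 = 68.05 kJ/min.
Since 68.05 < R, time spent handling E is better spent searching.

No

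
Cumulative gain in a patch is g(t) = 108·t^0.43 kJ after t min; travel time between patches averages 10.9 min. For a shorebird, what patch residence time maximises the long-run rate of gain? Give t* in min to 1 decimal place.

8.2 min

Optimal t* satisfies g'(t*) = g(t*)/(T + t*).
g'(t) = 0.43·108·t^-0.57. Setting 0.43·108·t^-0.57 = 108·t^0.43/(10.9+t) gives 0.43(10.9+t) = t, so 0.57·t = 0.43×10.9.
t* = 0.43×10.9/0.57 = 8.223 min.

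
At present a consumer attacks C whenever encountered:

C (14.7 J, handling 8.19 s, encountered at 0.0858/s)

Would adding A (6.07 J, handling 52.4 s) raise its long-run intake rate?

On C alone, R = ΣλE/(1+Σλh) = 1.261/1.703 = 0.7407 J/s.
Profitability of A: 6.07/52.4 = 0.1158 J/s.
0.1158 < 0.7407, so adding A would lower the average — exclude it.

No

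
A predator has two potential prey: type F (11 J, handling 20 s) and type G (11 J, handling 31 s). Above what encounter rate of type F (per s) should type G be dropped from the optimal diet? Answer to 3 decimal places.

At the threshold, the rate on type F alone equals the profitability of type G: λ·11/(1 + λ·20) = 11/31 = 0.3548.
Rearranging, λ(11 − 0.3548×20) = 0.3548, so λ = 0.3548/3.903 = 0.09091 per s.

0.091 per s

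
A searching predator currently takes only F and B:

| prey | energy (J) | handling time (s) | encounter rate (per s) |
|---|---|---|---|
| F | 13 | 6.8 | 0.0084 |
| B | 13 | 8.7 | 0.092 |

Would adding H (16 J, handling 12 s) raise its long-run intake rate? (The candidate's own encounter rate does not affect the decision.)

Yes

Intake rate on the current diet: R = (0.0084×13 + 0.092×13) / (1 + 0.0084×6.8 + 0.092×8.7) = 1.305/1.858 = 0.7027 J/s.
Profitability of H: 16/12 = 1.333 J/s.
1.333 > 0.7027, so adding H raises the average — include it.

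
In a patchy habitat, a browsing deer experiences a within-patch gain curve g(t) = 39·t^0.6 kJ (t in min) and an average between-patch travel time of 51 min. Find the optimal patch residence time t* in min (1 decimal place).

By the marginal value theorem, leave when the instantaneous gain rate g'(t) equals the habitat-wide average g(t)/(T + t).
g'(t) = 0.6·39·t^-0.4. Setting 0.6·39·t^-0.4 = 39·t^0.6/(51+t) gives 0.6(51+t) = t, so 0.40·t = 0.6×51.
t* = 0.6×51/0.40 = 76.5 min.

76.5 min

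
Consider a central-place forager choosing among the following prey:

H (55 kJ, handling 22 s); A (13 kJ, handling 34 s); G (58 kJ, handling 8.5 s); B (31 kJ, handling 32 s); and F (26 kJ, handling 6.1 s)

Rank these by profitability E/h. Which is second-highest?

Profitability E/h (kJ/s): H = 55/22 = 2.5, A = 13/34 = 0.382, G = 58/8.5 = 6.82, B = 31/32 = 0.969, F = 26/6.1 = 4.26.
Ranked: G > F > H > B > A.

F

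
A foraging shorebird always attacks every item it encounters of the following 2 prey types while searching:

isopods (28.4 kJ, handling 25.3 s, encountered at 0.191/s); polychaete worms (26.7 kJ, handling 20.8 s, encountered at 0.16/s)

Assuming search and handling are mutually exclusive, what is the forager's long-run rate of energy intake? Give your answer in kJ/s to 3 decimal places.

R = (0.191×28.4 + 0.16×26.7) / (1 + 0.191×25.3 + 0.16×20.8) = 9.696/9.16 = 1.059 kJ/s.

1.059 kJ/s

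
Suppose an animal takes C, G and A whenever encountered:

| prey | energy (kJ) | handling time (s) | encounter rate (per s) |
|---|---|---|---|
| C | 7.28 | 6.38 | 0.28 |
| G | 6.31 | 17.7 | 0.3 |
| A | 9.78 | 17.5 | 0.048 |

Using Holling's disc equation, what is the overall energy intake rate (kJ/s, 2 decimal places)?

0.49 kJ/s

R = (0.28×7.28 + 0.3×6.31 + 0.048×9.78) / (1 + 0.28×6.38 + 0.3×17.7 + 0.048×17.5) = 4.401/8.936 = 0.4925 kJ/s.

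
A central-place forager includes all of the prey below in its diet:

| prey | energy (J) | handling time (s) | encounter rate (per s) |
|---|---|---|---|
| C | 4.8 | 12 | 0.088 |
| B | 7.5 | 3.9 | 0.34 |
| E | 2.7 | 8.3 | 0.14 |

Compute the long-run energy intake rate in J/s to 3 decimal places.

R = (0.088×4.8 + 0.34×7.5 + 0.14×2.7) / (1 + 0.088×12 + 0.34×3.9 + 0.14×8.3) = 3.35/4.544 = 0.7373 J/s.

0.737 J/s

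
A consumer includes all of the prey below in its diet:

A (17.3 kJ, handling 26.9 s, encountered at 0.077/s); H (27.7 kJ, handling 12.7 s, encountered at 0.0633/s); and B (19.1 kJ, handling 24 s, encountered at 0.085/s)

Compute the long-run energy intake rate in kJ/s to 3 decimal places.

0.796 kJ/s

Energy encountered per unit search time: 0.077×17.3 + 0.0633×27.7 + 0.085×19.1 = 4.709 kJ/s.
Handling time per unit search time: 0.077×26.9 + 0.0633×12.7 + 0.085×24 = 4.915.
Rate = 4.709/(1 + 4.915) = 0.7961 kJ/s.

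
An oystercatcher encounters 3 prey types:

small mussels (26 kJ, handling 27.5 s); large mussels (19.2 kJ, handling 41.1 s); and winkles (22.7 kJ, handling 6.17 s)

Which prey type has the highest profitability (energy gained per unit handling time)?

In descending order of E/h:
winkles: 22.7/6.17 = 3.68 kJ/s
small mussels: 26/27.5 = 0.945 kJ/s
large mussels: 19.2/41.1 = 0.467 kJ/s

winkles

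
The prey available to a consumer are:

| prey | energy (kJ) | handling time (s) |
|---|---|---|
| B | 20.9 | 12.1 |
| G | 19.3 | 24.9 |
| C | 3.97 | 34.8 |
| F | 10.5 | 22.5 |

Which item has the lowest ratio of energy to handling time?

Profitability E/h (kJ/s): B = 20.9/12.1 = 1.73, G = 19.3/24.9 = 0.775, C = 3.97/34.8 = 0.114, F = 10.5/22.5 = 0.467.
Ranked: B > G > F > C.

C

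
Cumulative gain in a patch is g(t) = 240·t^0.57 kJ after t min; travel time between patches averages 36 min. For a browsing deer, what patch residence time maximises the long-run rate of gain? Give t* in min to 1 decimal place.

Maximise g(t)/(T+t): set derivative to zero → g'(t)(T+t) = g(t).
g'(t) = 0.57·240·t^-0.43. Setting 0.57·240·t^-0.43 = 240·t^0.57/(36+t) gives 0.57(36+t) = t, so 0.43·t = 0.57×36.
t* = 0.57×36/0.43 = 47.72 min.

47.7 min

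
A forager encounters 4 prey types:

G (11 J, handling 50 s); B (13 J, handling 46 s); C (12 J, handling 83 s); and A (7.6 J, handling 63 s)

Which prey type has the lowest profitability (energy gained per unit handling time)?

A

Profitability E/h (J/s): G = 11/50 = 0.22, B = 13/46 = 0.283, C = 12/83 = 0.145, A = 7.6/63 = 0.121.
Ranked: B > G > C > A.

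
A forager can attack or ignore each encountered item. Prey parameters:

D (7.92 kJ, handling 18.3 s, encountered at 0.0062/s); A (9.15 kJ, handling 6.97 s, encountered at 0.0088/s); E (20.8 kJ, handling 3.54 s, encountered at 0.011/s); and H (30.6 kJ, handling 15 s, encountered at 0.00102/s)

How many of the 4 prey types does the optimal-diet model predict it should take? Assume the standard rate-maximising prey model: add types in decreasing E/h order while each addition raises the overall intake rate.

4

Profitabilities (E/h, kJ/s): E 5.88, H 2.04, A 1.31, D 0.433. Add prey in this order while the next type's profitability exceeds the intake rate on those already taken.
Rate on top 1: 0.2202. H: 2.04 > 0.2202 → include.
Rate on top 2: 0.2466. A: 1.31 > 0.2466 → include.
Rate on top 3: 0.3053. D: 0.433 > 0.3053 → include.
Optimal diet: E, H, A, D — 4 of 4 types.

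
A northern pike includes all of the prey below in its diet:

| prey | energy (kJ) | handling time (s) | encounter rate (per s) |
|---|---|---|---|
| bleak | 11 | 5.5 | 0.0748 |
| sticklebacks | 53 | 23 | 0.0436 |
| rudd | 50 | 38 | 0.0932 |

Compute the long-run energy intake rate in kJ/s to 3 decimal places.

R = Σλ_iE_i / (1 + Σλ_ih_i)
Numerator: 0.0748×11 + 0.0436×53 + 0.0932×50 = 7.794
Denominator: 1 + 0.0748×5.5 + 0.0436×23 + 0.0932×38 = 5.956
R = 7.794/5.956 = 1.309 kJ/s

1.309 kJ/s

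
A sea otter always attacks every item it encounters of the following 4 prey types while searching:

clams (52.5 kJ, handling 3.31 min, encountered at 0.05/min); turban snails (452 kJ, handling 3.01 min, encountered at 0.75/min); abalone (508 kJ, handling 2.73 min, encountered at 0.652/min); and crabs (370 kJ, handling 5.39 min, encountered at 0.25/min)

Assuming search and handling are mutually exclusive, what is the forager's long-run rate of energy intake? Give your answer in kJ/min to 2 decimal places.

116.84 kJ/min

R = Σλ_iE_i / (1 + Σλ_ih_i)
Numerator: 0.05×52.5 + 0.75×452 + 0.652×508 + 0.25×370 = 765.3
Denominator: 1 + 0.05×3.31 + 0.75×3.01 + 0.652×2.73 + 0.25×5.39 = 6.55
R = 765.3/6.55 = 116.8 kJ/min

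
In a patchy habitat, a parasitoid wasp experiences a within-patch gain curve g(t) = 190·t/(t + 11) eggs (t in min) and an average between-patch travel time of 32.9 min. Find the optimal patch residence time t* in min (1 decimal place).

Optimal t* satisfies g'(t*) = g(t*)/(T + t*).
g'(t) = 190·11/(t + 11)². Setting 190·11/(t+11)² = 190t/[(t+11)(32.9+t)] gives 11(32.9+t) = t(t+11), so t² = 11×32.9 = 361.9.
t* = √361.9 = 19.02 min.

19.0 min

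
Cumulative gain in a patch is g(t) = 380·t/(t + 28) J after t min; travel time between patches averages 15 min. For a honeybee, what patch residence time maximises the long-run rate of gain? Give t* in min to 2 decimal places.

By the marginal value theorem, leave when the instantaneous gain rate g'(t) equals the habitat-wide average g(t)/(T + t).
g'(t) = 380·28/(t + 28)². Setting 380·28/(t+28)² = 380t/[(t+28)(15+t)] gives 28(15+t) = t(t+28), so t² = 28×15 = 420.
t* = √420 = 20.49 min.

20.49 min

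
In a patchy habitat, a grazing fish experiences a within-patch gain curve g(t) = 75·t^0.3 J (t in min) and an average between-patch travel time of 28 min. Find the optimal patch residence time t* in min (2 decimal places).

12.00 min

Optimal t* satisfies g'(t*) = g(t*)/(T + t*).
g'(t) = 0.3·75·t^-0.7. Setting 0.3·75·t^-0.7 = 75·t^0.3/(28+t) gives 0.3(28+t) = t, so 0.70·t = 0.3×28.
t* = 0.3×28/0.70 = 12 min.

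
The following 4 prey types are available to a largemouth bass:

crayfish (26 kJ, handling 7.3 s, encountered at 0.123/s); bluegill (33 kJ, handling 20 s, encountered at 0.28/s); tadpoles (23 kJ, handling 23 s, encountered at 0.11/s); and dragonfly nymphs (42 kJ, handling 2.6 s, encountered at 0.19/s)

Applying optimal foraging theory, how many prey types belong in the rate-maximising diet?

Profitabilities (E/h, kJ/s): dragonfly nymphs 16.2, crayfish 3.56, bluegill 1.65, tadpoles 1. Add prey in this order while the next type's profitability exceeds the intake rate on those already taken.
Rate on top 1: 5.341. crayfish: 3.56 < 5.341 → exclude; stop.
Optimal diet: dragonfly nymphs — 1 of 4 types.

1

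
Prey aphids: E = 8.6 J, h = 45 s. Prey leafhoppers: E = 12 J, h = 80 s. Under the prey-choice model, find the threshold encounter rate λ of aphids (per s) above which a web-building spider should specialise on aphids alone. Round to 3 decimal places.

The zero-one rule: include leafhoppers iff E₂/h₂ > λE₁/(1+λh₁). Equality gives the switch point.
λE₁h₂ = E₂ + λE₂h₁ ⇒ λ = E₂/(E₁h₂ − E₂h₁) = 12/(688 − 540) = 0.08108 per s.

0.081 per s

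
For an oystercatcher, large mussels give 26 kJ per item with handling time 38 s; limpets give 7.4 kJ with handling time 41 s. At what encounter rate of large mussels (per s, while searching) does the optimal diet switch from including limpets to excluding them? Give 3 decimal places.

At the threshold, the rate on large mussels alone equals the profitability of limpets: λ·26/(1 + λ·38) = 7.4/41 = 0.1805.
Rearranging, λ(26 − 0.1805×38) = 0.1805, so λ = 0.1805/19.14 = 0.009429 per s.

0.009 per s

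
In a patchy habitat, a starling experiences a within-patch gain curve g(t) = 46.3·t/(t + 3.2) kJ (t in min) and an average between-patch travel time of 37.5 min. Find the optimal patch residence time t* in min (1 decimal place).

By the marginal value theorem, leave when the instantaneous gain rate g'(t) equals the habitat-wide average g(t)/(T + t).
g'(t) = 46.3·3.2/(t + 3.2)². Setting 46.3·3.2/(t+3.2)² = 46.3t/[(t+3.2)(37.5+t)] gives 3.2(37.5+t) = t(t+3.2), so t² = 3.2×37.5 = 120.
t* = √120 = 10.95 min.

11.0 min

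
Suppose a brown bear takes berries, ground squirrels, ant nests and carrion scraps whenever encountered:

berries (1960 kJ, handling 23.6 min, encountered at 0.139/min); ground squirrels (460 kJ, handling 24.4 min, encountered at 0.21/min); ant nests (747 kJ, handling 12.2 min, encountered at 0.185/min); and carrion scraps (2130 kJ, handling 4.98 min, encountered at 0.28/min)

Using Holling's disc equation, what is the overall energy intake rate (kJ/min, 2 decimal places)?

R = Σλ_iE_i / (1 + Σλ_ih_i)
Numerator: 0.139×1960 + 0.21×460 + 0.185×747 + 0.28×2130 = 1104
Denominator: 1 + 0.139×23.6 + 0.21×24.4 + 0.185×12.2 + 0.28×4.98 = 13.06
R = 1104/13.06 = 84.53 kJ/min

84.53 kJ/min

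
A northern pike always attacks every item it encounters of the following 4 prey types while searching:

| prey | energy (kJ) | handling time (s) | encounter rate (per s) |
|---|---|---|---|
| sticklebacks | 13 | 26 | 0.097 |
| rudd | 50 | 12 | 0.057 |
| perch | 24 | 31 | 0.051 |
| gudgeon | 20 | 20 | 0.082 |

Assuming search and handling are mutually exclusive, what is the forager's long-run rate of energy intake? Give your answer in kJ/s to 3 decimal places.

Energy encountered per unit search time: 0.097×13 + 0.057×50 + 0.051×24 + 0.082×20 = 6.975 kJ/s.
Handling time per unit search time: 0.097×26 + 0.057×12 + 0.051×31 + 0.082×20 = 6.427.
Rate = 6.975/(1 + 6.427) = 0.9391 kJ/s.

0.939 kJ/s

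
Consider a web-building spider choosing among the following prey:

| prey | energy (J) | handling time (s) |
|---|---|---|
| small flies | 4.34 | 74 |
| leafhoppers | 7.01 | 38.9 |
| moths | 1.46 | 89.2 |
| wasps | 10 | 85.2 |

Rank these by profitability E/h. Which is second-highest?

wasps

Profitability E/h (J/s): small flies = 4.34/74 = 0.0586, leafhoppers = 7.01/38.9 = 0.18, moths = 1.46/89.2 = 0.0164, wasps = 10/85.2 = 0.117.
Ranked: leafhoppers > wasps > small flies > moths.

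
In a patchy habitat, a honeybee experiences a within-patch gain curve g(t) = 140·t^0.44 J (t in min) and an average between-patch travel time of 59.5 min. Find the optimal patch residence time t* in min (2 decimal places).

By the marginal value theorem, leave when the instantaneous gain rate g'(t) equals the habitat-wide average g(t)/(T + t).
g'(t) = 0.44·140·t^-0.56. Setting 0.44·140·t^-0.56 = 140·t^0.44/(59.5+t) gives 0.44(59.5+t) = t, so 0.56·t = 0.44×59.5.
t* = 0.44×59.5/0.56 = 46.75 min.

46.75 min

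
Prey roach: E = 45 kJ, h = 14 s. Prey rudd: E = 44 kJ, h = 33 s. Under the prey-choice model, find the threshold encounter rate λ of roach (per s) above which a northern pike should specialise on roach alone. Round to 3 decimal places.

The zero-one rule: include rudd iff E₂/h₂ > λE₁/(1+λh₁). Equality gives the switch point.
λE₁h₂ = E₂ + λE₂h₁ ⇒ λ = E₂/(E₁h₂ − E₂h₁) = 44/(1485 − 616) = 0.05063 per s.

0.051 per s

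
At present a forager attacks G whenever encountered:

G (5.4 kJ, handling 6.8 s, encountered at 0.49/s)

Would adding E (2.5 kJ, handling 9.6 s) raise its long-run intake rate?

On G alone, R = ΣλE/(1+Σλh) = 2.646/4.332 = 0.6108 kJ/s.
Profitability of E: 2.5/9.6 = 0.2604 kJ/s.
0.2604 < 0.6108, so adding E would lower the average — exclude it.

No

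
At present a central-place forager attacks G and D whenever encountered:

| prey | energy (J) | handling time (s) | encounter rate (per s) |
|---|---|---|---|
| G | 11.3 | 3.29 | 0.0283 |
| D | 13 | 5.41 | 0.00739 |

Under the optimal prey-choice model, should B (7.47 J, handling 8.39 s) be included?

Intake rate on the current diet: R = (0.0283×11.3 + 0.00739×13) / (1 + 0.0283×3.29 + 0.00739×5.41) = 0.4159/1.133 = 0.367 J/s.
B: E/h = 7.47/8.39 = 0.8903 J/s.
Since 0.8903 > R, including B increases the long-run rate.

Yes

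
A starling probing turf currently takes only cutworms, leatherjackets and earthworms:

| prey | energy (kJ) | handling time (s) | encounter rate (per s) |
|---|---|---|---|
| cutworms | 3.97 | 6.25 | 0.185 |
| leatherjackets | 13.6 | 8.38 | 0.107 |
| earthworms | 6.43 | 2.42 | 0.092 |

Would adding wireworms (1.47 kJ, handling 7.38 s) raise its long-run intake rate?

On cutworms, leatherjackets and earthworms alone, R = ΣλE/(1+Σλh) = 2.781/3.276 = 0.8491 kJ/s.
Profitability of wireworms: 1.47/7.38 = 0.1992 kJ/s.
Since 0.1992 < R, time spent handling wireworms is better spent searching.

No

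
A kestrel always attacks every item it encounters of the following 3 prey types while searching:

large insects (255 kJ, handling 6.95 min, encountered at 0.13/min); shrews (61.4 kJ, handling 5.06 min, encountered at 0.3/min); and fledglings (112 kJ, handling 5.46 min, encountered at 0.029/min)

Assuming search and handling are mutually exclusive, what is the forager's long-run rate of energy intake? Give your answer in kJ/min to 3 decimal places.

R = (0.13×255 + 0.3×61.4 + 0.029×112) / (1 + 0.13×6.95 + 0.3×5.06 + 0.029×5.46) = 54.82/3.58 = 15.31 kJ/min.

15.313 kJ/min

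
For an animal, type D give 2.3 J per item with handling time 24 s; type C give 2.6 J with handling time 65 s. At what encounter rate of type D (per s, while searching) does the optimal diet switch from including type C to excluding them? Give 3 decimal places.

Drop type C once their profitability E₂/h₂ falls below the rate achievable on type D alone: E₂/h₂ = λE₁/(1 + λh₁).
Solve for λ: λE₁h₂ = E₂(1 + λh₁) → λ(E₁h₂ − E₂h₁) = E₂ → λ = E₂/(E₁h₂ − E₂h₁).
λ = 2.6/(2.3×65 − 2.6×24) = 2.6/87.1 = 0.02985 per s.

0.030 per s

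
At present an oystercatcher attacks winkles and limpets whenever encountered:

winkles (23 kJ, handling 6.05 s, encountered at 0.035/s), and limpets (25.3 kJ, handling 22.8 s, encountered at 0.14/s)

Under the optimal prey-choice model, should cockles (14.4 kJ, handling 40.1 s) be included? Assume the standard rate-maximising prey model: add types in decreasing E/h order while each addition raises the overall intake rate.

On winkles and limpets alone, R = ΣλE/(1+Σλh) = 4.347/4.404 = 0.9871 kJ/s.
Profitability of cockles: 14.4/40.1 = 0.3591 kJ/s.
0.3591 < 0.9871, so adding cockles would lower the average — exclude it.

No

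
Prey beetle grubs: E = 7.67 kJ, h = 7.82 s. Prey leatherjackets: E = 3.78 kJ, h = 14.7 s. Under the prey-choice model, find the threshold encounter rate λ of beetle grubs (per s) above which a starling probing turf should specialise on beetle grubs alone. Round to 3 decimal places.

0.045 per s

Drop leatherjackets once their profitability E₂/h₂ falls below the rate achievable on beetle grubs alone: E₂/h₂ = λE₁/(1 + λh₁).
Solve for λ: λE₁h₂ = E₂(1 + λh₁) → λ(E₁h₂ − E₂h₁) = E₂ → λ = E₂/(E₁h₂ − E₂h₁).
λ = 3.78/(7.67×14.7 − 3.78×7.82) = 3.78/83.19 = 0.04544 per s.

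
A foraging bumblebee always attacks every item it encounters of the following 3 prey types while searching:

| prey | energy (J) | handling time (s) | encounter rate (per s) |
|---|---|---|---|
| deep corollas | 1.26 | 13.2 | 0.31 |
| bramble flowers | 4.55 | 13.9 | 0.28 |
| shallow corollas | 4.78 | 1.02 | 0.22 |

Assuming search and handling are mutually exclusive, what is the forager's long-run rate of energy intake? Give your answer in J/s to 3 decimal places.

0.295 J/s

R = (0.31×1.26 + 0.28×4.55 + 0.22×4.78) / (1 + 0.31×13.2 + 0.28×13.9 + 0.22×1.02) = 2.716/9.208 = 0.295 J/s.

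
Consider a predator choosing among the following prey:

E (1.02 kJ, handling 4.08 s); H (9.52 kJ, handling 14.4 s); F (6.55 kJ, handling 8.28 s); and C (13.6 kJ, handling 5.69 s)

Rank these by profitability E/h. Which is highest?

Profitability E/h (kJ/s): E = 1.02/4.08 = 0.25, H = 9.52/14.4 = 0.661, F = 6.55/8.28 = 0.791, C = 13.6/5.69 = 2.39.
Ranked: C > F > H > E.

C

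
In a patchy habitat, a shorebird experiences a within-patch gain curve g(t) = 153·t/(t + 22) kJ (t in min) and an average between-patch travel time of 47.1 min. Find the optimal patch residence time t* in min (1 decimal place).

Maximise g(t)/(T+t): set derivative to zero → g'(t)(T+t) = g(t).
g'(t) = 153·22/(t + 22)². Setting 153·22/(t+22)² = 153t/[(t+22)(47.1+t)] gives 22(47.1+t) = t(t+22), so t² = 22×47.1 = 1036.
t* = √1036 = 32.19 min.

32.2 min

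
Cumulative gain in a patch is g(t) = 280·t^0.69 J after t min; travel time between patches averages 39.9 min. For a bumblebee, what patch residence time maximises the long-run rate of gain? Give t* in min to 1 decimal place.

Optimal t* satisfies g'(t*) = g(t*)/(T + t*).
g'(t) = 0.69·280·t^-0.31. Setting 0.69·280·t^-0.31 = 280·t^0.69/(39.9+t) gives 0.69(39.9+t) = t, so 0.31·t = 0.69×39.9.
t* = 0.69×39.9/0.31 = 88.81 min.

88.8 min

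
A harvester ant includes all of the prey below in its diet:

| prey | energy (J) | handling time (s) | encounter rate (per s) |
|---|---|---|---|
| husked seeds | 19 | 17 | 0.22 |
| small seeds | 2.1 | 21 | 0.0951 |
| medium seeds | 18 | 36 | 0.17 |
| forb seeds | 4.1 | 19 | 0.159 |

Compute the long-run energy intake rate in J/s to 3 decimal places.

0.510 J/s

R = (0.22×19 + 0.0951×2.1 + 0.17×18 + 0.159×4.1) / (1 + 0.22×17 + 0.0951×21 + 0.17×36 + 0.159×19) = 8.092/15.88 = 0.5096 J/s.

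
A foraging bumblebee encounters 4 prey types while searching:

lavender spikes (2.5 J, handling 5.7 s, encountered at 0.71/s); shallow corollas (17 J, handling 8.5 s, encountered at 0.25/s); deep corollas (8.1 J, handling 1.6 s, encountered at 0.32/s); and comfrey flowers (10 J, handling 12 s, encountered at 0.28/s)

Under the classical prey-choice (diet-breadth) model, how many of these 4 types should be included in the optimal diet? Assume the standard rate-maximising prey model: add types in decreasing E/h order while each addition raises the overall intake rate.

2

Rank by E/h (J/s): deep corollas 5.06, shallow corollas 2, comfrey flowers 0.833, lavender spikes 0.439. Include each in turn until the next type's E/h falls below the running intake rate.
Rate on top 1: 1.714. shallow corollas: 2 > 1.714 → include.
Rate on top 2: 1.881. comfrey flowers: 0.833 < 1.881 → exclude; stop.
Optimal diet: deep corollas, shallow corollas — 2 of 4 types.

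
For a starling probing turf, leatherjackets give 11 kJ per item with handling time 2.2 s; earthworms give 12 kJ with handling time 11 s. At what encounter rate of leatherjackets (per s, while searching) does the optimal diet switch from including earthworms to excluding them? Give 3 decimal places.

0.127 per s

At the threshold, the rate on leatherjackets alone equals the profitability of earthworms: λ·11/(1 + λ·2.2) = 12/11 = 1.091.
Rearranging, λ(11 − 1.091×2.2) = 1.091, so λ = 1.091/8.6 = 0.1268 per s.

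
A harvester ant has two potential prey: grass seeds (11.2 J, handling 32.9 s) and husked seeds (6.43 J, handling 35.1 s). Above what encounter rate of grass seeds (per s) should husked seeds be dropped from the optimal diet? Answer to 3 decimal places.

At the threshold, the rate on grass seeds alone equals the profitability of husked seeds: λ·11.2/(1 + λ·32.9) = 6.43/35.1 = 0.1832.
Rearranging, λ(11.2 − 0.1832×32.9) = 0.1832, so λ = 0.1832/5.173 = 0.03541 per s.

0.035 per s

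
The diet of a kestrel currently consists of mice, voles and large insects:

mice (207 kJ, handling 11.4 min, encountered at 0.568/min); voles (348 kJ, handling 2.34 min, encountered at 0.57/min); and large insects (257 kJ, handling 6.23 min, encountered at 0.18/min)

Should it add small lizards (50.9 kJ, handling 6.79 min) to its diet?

No

Current rate: (0.568×207 + 0.57×348 + 0.18×257)/(1 + 0.568×11.4 + 0.57×2.34 + 0.18×6.23) = 36.47 kJ/min.
Profitability of small lizards: 50.9/6.79 = 7.496 kJ/min.
Since 7.496 < R, time spent handling small lizards is better spent searching.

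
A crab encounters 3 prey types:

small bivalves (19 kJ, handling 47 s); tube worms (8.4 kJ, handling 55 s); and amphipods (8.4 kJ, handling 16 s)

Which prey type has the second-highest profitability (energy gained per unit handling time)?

small bivalves

Profitability E/h (kJ/s): small bivalves = 19/47 = 0.404, tube worms = 8.4/55 = 0.153, amphipods = 8.4/16 = 0.525.
Ranked: amphipods > small bivalves > tube worms.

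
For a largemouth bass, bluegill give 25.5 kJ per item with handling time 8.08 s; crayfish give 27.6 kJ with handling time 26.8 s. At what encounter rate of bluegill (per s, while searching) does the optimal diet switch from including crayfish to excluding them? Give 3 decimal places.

At the threshold, the rate on bluegill alone equals the profitability of crayfish: λ·25.5/(1 + λ·8.08) = 27.6/26.8 = 1.03.
Rearranging, λ(25.5 − 1.03×8.08) = 1.03, so λ = 1.03/17.18 = 0.05995 per s.

0.060 per s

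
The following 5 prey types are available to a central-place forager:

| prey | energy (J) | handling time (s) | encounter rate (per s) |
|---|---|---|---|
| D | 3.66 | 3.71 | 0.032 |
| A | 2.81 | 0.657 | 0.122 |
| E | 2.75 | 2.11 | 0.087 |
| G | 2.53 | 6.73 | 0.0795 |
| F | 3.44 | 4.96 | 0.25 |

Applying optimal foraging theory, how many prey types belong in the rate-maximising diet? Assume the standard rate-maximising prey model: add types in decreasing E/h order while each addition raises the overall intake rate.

4

E/h in descending order: A 4.28, E 1.3, D 0.987, F 0.694, G 0.376 J/s. The optimal diet is the largest prefix of this list for which every included type satisfies E_i/h_i > R on the types above it.
Rate on top 1: 0.3174. E: 1.3 > 0.3174 → include.
Rate on top 2: 0.4606. D: 0.987 > 0.4606 → include.
Rate on top 3: 0.5058. F: 0.694 > 0.5058 → include.
Rate on top 4: 0.5946. G: 0.376 < 0.5946 → exclude; stop.
Optimal diet: A, E, D, F — 4 of 5 types.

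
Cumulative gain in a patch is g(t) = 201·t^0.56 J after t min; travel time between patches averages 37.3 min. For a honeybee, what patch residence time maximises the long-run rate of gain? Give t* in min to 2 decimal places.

By the marginal value theorem, leave when the instantaneous gain rate g'(t) equals the habitat-wide average g(t)/(T + t).
g'(t) = 0.56·201·t^-0.44. Setting 0.56·201·t^-0.44 = 201·t^0.56/(37.3+t) gives 0.56(37.3+t) = t, so 0.44·t = 0.56×37.3.
t* = 0.56×37.3/0.44 = 47.47 min.

47.47 min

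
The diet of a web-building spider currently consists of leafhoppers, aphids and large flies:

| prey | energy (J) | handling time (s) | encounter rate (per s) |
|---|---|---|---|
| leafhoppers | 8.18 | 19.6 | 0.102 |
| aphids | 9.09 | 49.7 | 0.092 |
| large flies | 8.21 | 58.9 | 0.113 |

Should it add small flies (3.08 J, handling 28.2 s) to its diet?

No

Current rate: (0.102×8.18 + 0.092×9.09 + 0.113×8.21)/(1 + 0.102×19.6 + 0.092×49.7 + 0.113×58.9) = 0.1826 J/s.
Profitability of small flies: 3.08/28.2 = 0.1092 J/s.
Since 0.1092 < R, time spent handling small flies is better spent searching.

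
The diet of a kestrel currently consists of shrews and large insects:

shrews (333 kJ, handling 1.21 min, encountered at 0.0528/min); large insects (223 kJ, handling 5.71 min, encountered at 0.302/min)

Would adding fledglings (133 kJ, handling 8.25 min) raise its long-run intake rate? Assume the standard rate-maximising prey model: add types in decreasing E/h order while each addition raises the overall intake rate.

No

Intake rate on the current diet: R = (0.0528×333 + 0.302×223) / (1 + 0.0528×1.21 + 0.302×5.71) = 84.93/2.788 = 30.46 kJ/min.
Profitability of fledglings: 133/8.25 = 16.12 kJ/min.
Since 16.12 < R, time spent handling fledglings is better spent searching.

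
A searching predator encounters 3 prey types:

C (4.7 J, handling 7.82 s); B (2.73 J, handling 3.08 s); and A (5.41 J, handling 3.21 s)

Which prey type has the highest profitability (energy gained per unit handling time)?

Profitability E/h (J/s): C = 4.7/7.82 = 0.601, B = 2.73/3.08 = 0.886, A = 5.41/3.21 = 1.69.
Ranked: A > B > C.

A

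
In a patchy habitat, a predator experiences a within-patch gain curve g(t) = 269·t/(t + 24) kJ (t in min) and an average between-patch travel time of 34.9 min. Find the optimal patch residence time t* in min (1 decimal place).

28.9 min

Maximise g(t)/(T+t): set derivative to zero → g'(t)(T+t) = g(t).
g'(t) = 269·24/(t + 24)². Setting 269·24/(t+24)² = 269t/[(t+24)(34.9+t)] gives 24(34.9+t) = t(t+24), so t² = 24×34.9 = 837.6.
t* = √837.6 = 28.94 min.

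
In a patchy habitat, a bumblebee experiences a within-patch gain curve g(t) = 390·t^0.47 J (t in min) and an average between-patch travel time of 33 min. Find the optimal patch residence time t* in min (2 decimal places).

Maximise g(t)/(T+t): set derivative to zero → g'(t)(T+t) = g(t).
g'(t) = 0.47·390·t^-0.53. Setting 0.47·390·t^-0.53 = 390·t^0.47/(33+t) gives 0.47(33+t) = t, so 0.53·t = 0.47×33.
t* = 0.47×33/0.53 = 29.26 min.

29.26 min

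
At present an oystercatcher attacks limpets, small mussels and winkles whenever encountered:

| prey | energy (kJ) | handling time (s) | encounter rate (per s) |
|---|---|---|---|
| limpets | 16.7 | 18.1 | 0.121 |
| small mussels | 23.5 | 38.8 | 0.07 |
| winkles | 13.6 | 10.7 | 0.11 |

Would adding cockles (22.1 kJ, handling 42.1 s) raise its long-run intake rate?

Intake rate on the current diet: R = (0.121×16.7 + 0.07×23.5 + 0.11×13.6) / (1 + 0.121×18.1 + 0.07×38.8 + 0.11×10.7) = 5.162/7.083 = 0.7287 kJ/s.
cockles: E/h = 22.1/42.1 = 0.5249 kJ/s.
0.5249 < 0.7287, so adding cockles would lower the average — exclude it.

No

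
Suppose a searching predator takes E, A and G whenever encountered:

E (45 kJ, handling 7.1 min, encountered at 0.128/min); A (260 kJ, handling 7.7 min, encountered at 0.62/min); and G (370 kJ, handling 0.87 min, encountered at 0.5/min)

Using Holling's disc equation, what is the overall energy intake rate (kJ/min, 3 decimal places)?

49.448 kJ/min

Energy encountered per unit search time: 0.128×45 + 0.62×260 + 0.5×370 = 352 kJ/min.
Handling time per unit search time: 0.128×7.1 + 0.62×7.7 + 0.5×0.87 = 6.118.
Rate = 352/(1 + 6.118) = 49.45 kJ/min.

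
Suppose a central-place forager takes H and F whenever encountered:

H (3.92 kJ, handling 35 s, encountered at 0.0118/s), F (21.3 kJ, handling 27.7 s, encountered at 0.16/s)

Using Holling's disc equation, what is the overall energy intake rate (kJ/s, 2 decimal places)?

0.59 kJ/s

R = (0.0118×3.92 + 0.16×21.3) / (1 + 0.0118×35 + 0.16×27.7) = 3.454/5.845 = 0.591 kJ/s.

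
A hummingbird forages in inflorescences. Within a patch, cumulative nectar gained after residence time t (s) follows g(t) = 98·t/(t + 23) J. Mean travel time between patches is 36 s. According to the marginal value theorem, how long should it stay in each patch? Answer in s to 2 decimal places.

28.77 s

Maximise g(t)/(T+t): set derivative to zero → g'(t)(T+t) = g(t).
g'(t) = 98·23/(t + 23)². Setting 98·23/(t+23)² = 98t/[(t+23)(36+t)] gives 23(36+t) = t(t+23), so t² = 23×36 = 828.
t* = √828 = 28.77 s.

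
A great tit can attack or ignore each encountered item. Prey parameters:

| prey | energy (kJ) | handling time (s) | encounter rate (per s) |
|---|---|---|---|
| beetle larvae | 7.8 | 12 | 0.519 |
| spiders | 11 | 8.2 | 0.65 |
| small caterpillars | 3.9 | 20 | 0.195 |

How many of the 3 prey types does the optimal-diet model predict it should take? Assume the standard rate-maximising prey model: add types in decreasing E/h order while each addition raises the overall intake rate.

Profitabilities (E/h, kJ/s): spiders 1.34, beetle larvae 0.65, small caterpillars 0.195. Add prey in this order while the next type's profitability exceeds the intake rate on those already taken.
Rate on top 1: 1.13. beetle larvae: 0.65 < 1.13 → exclude; stop.
Optimal diet: spiders — 1 of 3 types.

1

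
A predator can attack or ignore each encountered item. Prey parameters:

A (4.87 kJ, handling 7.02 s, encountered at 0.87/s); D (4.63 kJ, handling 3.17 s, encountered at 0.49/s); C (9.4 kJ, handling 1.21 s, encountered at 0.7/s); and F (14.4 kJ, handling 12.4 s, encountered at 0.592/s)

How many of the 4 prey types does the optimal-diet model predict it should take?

Profitabilities (E/h, kJ/s): C 7.77, D 1.46, F 1.16, A 0.694. Add prey in this order while the next type's profitability exceeds the intake rate on those already taken.
Rate on top 1: 3.563. D: 1.46 < 3.563 → exclude; stop.
Optimal diet: C — 1 of 4 types.

1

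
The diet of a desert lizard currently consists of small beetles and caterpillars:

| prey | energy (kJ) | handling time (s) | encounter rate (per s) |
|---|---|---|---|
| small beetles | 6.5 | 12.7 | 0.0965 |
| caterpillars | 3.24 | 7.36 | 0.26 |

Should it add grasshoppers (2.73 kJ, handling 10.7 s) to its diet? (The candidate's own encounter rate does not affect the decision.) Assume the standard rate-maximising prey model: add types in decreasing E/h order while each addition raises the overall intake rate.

Intake rate on the current diet: R = (0.0965×6.5 + 0.26×3.24) / (1 + 0.0965×12.7 + 0.26×7.36) = 1.47/4.139 = 0.3551 kJ/s.
Profitability of grasshoppers: 2.73/10.7 = 0.2551 kJ/s.
0.2551 < 0.3551, so adding grasshoppers would lower the average — exclude it.

No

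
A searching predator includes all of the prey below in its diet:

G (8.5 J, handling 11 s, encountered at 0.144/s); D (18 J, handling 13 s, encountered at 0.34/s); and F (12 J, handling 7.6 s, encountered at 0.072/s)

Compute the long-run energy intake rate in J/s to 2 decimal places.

R = (0.144×8.5 + 0.34×18 + 0.072×12) / (1 + 0.144×11 + 0.34×13 + 0.072×7.6) = 8.208/7.551 = 1.087 J/s.

1.09 J/s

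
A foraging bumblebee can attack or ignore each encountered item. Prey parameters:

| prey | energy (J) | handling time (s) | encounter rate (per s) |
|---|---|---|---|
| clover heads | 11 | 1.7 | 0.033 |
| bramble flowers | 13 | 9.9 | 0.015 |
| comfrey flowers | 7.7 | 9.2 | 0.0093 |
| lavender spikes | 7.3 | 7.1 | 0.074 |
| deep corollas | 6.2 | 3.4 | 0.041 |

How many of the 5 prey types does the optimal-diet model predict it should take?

Profitabilities (E/h, J/s): clover heads 6.47, deep corollas 1.82, bramble flowers 1.31, lavender spikes 1.03, comfrey flowers 0.837. Add prey in this order while the next type's profitability exceeds the intake rate on those already taken.
Rate on top 1: 0.3437. deep corollas: 1.82 > 0.3437 → include.
Rate on top 2: 0.5163. bramble flowers: 1.31 > 0.5163 → include.
Rate on top 3: 0.6043. lavender spikes: 1.03 > 0.6043 → include.
Rate on top 4: 0.7234. comfrey flowers: 0.837 > 0.7234 → include.
Optimal diet: clover heads, deep corollas, bramble flowers, lavender spikes, comfrey flowers — 5 of 5 types.

5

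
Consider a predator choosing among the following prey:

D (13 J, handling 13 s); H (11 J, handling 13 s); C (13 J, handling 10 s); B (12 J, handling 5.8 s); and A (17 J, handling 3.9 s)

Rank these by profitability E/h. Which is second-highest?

B

In descending order of E/h:
A: 17/3.9 = 4.36 J/s
B: 12/5.8 = 2.07 J/s
C: 13/10 = 1.3 J/s
D: 13/13 = 1 J/s
H: 11/13 = 0.846 J/s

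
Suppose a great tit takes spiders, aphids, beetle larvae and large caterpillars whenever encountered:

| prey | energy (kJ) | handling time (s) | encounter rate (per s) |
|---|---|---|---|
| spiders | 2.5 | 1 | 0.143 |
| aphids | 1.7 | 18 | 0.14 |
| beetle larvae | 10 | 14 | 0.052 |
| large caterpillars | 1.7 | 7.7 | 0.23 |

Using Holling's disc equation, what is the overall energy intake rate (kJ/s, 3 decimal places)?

R = Σλ_iE_i / (1 + Σλ_ih_i)
Numerator: 0.143×2.5 + 0.14×1.7 + 0.052×10 + 0.23×1.7 = 1.506
Denominator: 1 + 0.143×1 + 0.14×18 + 0.052×14 + 0.23×7.7 = 6.162
R = 1.506/6.162 = 0.2445 kJ/s

0.244 kJ/s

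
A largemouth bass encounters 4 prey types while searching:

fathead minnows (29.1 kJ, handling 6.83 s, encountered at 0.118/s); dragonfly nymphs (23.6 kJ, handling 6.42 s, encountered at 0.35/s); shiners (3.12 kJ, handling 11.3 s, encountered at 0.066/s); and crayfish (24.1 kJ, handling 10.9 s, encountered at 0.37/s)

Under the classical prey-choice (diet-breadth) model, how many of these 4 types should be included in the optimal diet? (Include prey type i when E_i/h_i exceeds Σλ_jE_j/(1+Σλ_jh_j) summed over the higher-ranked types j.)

2

Profitabilities (E/h, kJ/s): fathead minnows 4.26, dragonfly nymphs 3.68, crayfish 2.21, shiners 0.276. Add prey in this order while the next type's profitability exceeds the intake rate on those already taken.
Rate on top 1: 1.901. dragonfly nymphs: 3.68 > 1.901 → include.
Rate on top 2: 2.885. crayfish: 2.21 < 2.885 → exclude; stop.
Optimal diet: fathead minnows, dragonfly nymphs — 2 of 4 types.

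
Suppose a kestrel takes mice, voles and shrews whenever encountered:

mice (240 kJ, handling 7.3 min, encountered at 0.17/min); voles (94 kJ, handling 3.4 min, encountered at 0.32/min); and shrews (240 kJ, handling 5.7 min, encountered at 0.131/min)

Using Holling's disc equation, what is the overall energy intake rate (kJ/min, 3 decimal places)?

25.105 kJ/min

Energy encountered per unit search time: 0.17×240 + 0.32×94 + 0.131×240 = 102.3 kJ/min.
Handling time per unit search time: 0.17×7.3 + 0.32×3.4 + 0.131×5.7 = 3.076.
Rate = 102.3/(1 + 3.076) = 25.1 kJ/min.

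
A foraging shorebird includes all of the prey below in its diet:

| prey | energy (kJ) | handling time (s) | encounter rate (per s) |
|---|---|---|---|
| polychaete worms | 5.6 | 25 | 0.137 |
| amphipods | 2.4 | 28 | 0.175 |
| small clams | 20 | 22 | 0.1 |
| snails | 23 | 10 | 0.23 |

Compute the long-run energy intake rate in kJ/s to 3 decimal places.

0.613 kJ/s

R = (0.137×5.6 + 0.175×2.4 + 0.1×20 + 0.23×23) / (1 + 0.137×25 + 0.175×28 + 0.1×22 + 0.23×10) = 8.477/13.82 = 0.6132 kJ/s.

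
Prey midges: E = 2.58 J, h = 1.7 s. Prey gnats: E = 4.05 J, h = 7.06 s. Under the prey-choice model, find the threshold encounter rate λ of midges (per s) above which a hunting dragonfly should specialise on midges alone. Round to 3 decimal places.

0.357 per s

At the threshold, the rate on midges alone equals the profitability of gnats: λ·2.58/(1 + λ·1.7) = 4.05/7.06 = 0.5737.
Rearranging, λ(2.58 − 0.5737×1.7) = 0.5737, so λ = 0.5737/1.605 = 0.3575 per s.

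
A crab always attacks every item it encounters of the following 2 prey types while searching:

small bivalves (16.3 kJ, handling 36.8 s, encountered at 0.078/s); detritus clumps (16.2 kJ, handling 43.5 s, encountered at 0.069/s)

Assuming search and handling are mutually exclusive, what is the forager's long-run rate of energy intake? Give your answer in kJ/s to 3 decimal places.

R = (0.078×16.3 + 0.069×16.2) / (1 + 0.078×36.8 + 0.069×43.5) = 2.389/6.872 = 0.3477 kJ/s.

0.348 kJ/s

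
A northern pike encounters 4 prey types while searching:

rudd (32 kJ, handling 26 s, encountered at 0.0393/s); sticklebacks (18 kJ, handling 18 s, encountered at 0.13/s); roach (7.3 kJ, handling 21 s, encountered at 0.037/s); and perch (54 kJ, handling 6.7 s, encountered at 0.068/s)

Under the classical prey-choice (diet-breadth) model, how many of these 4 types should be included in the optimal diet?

Profitabilities (E/h, kJ/s): perch 8.06, rudd 1.23, sticklebacks 1, roach 0.348. Add prey in this order while the next type's profitability exceeds the intake rate on those already taken.
Rate on top 1: 2.523. rudd: 1.23 < 2.523 → exclude; stop.
Optimal diet: perch — 1 of 4 types.

1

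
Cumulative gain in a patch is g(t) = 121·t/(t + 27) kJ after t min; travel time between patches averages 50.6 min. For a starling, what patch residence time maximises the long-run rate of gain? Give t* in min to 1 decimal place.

Maximise g(t)/(T+t): set derivative to zero → g'(t)(T+t) = g(t).
g'(t) = 121·27/(t + 27)². Setting 121·27/(t+27)² = 121t/[(t+27)(50.6+t)] gives 27(50.6+t) = t(t+27), so t² = 27×50.6 = 1366.
t* = √1366 = 36.96 min.

37.0 min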